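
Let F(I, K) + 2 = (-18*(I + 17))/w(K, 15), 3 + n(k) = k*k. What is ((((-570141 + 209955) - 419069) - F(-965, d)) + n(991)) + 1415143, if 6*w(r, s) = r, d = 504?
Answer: 11324354/7 ≈ 1.6178e+6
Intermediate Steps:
w(r, s) = r/6
n(k) = -3 + k² (n(k) = -3 + k*k = -3 + k²)
F(I, K) = -2 + 6*(-306 - 18*I)/K (F(I, K) = -2 + (-18*(I + 17))/((K/6)) = -2 + (-18*(17 + I))*(6/K) = -2 + (-306 - 18*I)*(6/K) = -2 + 6*(-306 - 18*I)/K)
((((-570141 + 209955) - 419069) - F(-965, d)) + n(991)) + 1415143 = ((((-570141 + 209955) - 419069) - 2*(-918 - 1*504 - 54*(-965))/504) + (-3 + 991²)) + 1415143 = (((-360186 - 419069) - 2*(-918 - 504 + 52110)/504) + (-3 + 982081)) + 1415143 = ((-779255 - 2*50688/504) + 982078) + 1415143 = ((-779255 - 1*1408/7) + 982078) + 1415143 = ((-779255 - 1408/7) + 982078) + 1415143 = (-5456193/7 + 982078) + 1415143 = 1418353/7 + 1415143 = 11324354/7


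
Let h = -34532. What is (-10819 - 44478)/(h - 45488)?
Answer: 55297/80020 ≈ 0.69104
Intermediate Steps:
(-10819 - 44478)/(h - 45488) = (-10819 - 44478)/(-34532 - 45488) = -55297/(-80020) = -55297*(-1/80020) = 55297/80020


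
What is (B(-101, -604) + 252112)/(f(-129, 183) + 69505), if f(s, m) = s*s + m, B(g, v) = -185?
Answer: 251927/86329 ≈ 2.9182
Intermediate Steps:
f(s, m) = m + s² (f(s, m) = s² + m = m + s²)
(B(-101, -604) + 252112)/(f(-129, 183) + 69505) = (-185 + 252112)/((183 + (-129)²) + 69505) = 251927/((183 + 16641) + 69505) = 251927/(16824 + 69505) = 251927/86329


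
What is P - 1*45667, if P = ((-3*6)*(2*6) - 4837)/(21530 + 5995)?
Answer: -1256989228/27525 ≈ -45667.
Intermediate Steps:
P = -5053/27525 (P = (-18*12 - 4837)/27525 = (-216 - 4837)*(1/27525) = -5053*1/27525 = -5053/27525 ≈ -0.18358)
P - 1*45667 = -5053/27525 - 1*45667 = -5053/27525 - 45667 = -1256989228/27525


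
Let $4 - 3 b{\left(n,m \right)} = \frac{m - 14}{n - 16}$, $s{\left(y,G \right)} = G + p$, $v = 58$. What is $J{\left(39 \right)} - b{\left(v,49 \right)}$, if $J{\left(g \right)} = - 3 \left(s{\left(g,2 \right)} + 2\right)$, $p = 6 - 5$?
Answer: $- \frac{289}{18} \approx -16.056$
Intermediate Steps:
$p = 1$
$s{\left(y,G \right)} = 1 + G$ ($s{\left(y,G \right)} = G + 1 = 1 + G$)
$b{\left(n,m \right)} = \frac{4}{3} - \frac{-14 + m}{3 \left(-16 + n\right)}$ ($b{\left(n,m \right)} = \frac{4}{3} - \frac{\left(m - 14\right) \frac{1}{n - 16}}{3} = \frac{4}{3} - \frac{\left(-14 + m\right) \frac{1}{-16 + n}}{3} = \frac{4}{3} - \frac{\frac{1}{-16 + n} \left(-14 + m\right)}{3} = \frac{4}{3} - \frac{-14 + m}{3 \left(-16 + n\right)}$)
$J{\left(g \right)} = -15$ ($J{\left(g \right)} = - 3 \left(\left(1 + 2\right) + 2\right) = - 3 \left(3 + 2\right) = \left(-3\right) 5 = -15$)
$J{\left(39 \right)} - b{\left(v,49 \right)} = -15 - \frac{-50 - 49 + 4 \cdot 58}{3 \left(-16 + 58\right)} = -15 - \frac{-50 - 49 + 232}{3 \cdot 42} = -15 - \frac{1}{3} \cdot \frac{1}{42} \cdot 133 = -15 - \frac{19}{18} = - \frac{289}{18}$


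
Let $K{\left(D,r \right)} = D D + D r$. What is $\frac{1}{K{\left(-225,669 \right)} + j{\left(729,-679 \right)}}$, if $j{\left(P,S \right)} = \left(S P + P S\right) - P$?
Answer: $- \frac{1}{1090611} \approx -9.1692 \cdot 10^{-7}$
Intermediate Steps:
$j{\left(P,S \right)} = - P + 2 P S$ ($j{\left(P,S \right)} = \left(P S + P S\right) - P = 2 P S - P = - P + 2 P S$)
$K{\left(D,r \right)} = D^{2} + D r$
$\frac{1}{K{\left(-225,669 \right)} + j{\left(729,-679 \right)}} = \frac{1}{- 225 \left(-225 + 669\right) + 729 \left(-1 + 2 \left(-679\right)\right)} = \frac{1}{\left(-225\right) 444 + 729 \left(-1 - 1358\right)} = \frac{1}{-99900 + 729 \left(-1359\right)} = \frac{1}{-99900 - 990711} = \frac{1}{-1090611} = - \frac{1}{1090611}$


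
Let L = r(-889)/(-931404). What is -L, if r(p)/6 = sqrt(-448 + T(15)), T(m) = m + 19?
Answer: 3*I*sqrt(46)/155234 ≈ 0.00013107*I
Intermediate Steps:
T(m) = 19 + m
r(p) = 18*I*sqrt(46) (r(p) = 6*sqrt(-448 + (19 + 15)) = 6*sqrt(-448 + 34) = 6*sqrt(-414) = 6*(3*I*sqrt(46)) = 18*I*sqrt(46))
L = -3*I*sqrt(46)/155234 (L = (18*I*sqrt(46))/(-931404) = (18*I*sqrt(46))*(-1/931404) = -3*I*sqrt(46)/155234 ≈ -0.00013107*I)
-L = -(-3)*I*sqrt(46)/155234 = 3*I*sqrt(46)/155234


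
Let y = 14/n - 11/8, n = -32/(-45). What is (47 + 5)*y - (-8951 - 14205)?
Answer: 96433/4 ≈ 24108.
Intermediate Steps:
n = 32/45 (n = -32*(-1/45) = 32/45 ≈ 0.71111)
y = 293/16 (y = 14/(32/45) - 11/8 = 14*(45/32) - 11*1/8 = 315/16 - 11/8 = 293/16 ≈ 18.313)
(47 + 5)*y - (-8951 - 14205) = (47 + 5)*(293/16) - (-8951 - 14205) = 52*(293/16) - 1*(-23156) = 3809/4 + 23156 = 96433/4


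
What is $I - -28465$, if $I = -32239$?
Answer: $-3774$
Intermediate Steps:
$I - -28465 = -32239 - -28465 = -32239 + 28465 = -3774$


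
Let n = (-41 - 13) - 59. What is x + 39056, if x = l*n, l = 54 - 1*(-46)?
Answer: 27756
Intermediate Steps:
n = -113 (n = -54 - 59 = -113)
l = 100 (l = 54 + 46 = 100)
x = -11300 (x = 100*(-113) = -11300)
x + 39056 = -11300 + 39056 = 27756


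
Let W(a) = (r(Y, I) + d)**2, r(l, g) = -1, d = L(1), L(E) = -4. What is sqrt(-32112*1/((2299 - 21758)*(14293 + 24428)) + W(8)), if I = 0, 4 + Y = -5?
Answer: sqrt(1577002585222377577)/251157313 ≈ 5.0000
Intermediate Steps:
Y = -9 (Y = -4 - 5 = -9)
d = -4
W(a) = 25 (W(a) = (-1 - 4)**2 = (-5)**2 = 25)
sqrt(-32112*1/((2299 - 21758)*(14293 + 24428)) + W(8)) = sqrt(-32112*1/((2299 - 21758)*(14293 + 24428)) + 25) = sqrt(-32112/((-19459*38721)) + 25) = sqrt(-32112/(-753471939) + 25) = sqrt(-32112*(-1/753471939) + 25) = sqrt(10704/251157313 + 25) = sqrt(6278943529/251157313) = sqrt(1577002585222377577)/251157313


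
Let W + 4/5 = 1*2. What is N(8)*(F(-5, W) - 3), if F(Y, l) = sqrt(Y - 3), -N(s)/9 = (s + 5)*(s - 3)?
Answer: 1755 - 1170*I*sqrt(2) ≈ 1755.0 - 1654.6*I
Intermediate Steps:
W = 6/5 (W = -4/5 + 1*2 = -4/5 + 2 = 6/5 ≈ 1.2000)
N(s) = -9*(-3 + s)*(5 + s) (N(s) = -9*(s + 5)*(s - 3) = -9*(5 + s)*(-3 + s) = -9*(-3 + s)*(5 + s))
F(Y, l) = sqrt(-3 + Y)
N(8)*(F(-5, W) - 3) = (135 - 18*8 - 9*8**2)*(sqrt(-3 - 5) - 3) = (135 - 144 - 9*64)*(sqrt(-8) - 3) = (135 - 144 - 576)*(2*I*sqrt(2) - 3) = -585*(-3 + 2*I*sqrt(2)) = 1755 - 1170*I*sqrt(2)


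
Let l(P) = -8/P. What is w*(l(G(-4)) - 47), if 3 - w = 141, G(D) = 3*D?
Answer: 6394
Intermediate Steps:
w = -138 (w = 3 - 1*141 = 3 - 141 = -138)
w*(l(G(-4)) - 47) = -138*(-8/(3*(-4)) - 47) = -138*(-8/(-12) - 47) = -138*(-8*(-1/12) - 47) = -138*(⅔ - 47) = -138*(-139/3) = 6394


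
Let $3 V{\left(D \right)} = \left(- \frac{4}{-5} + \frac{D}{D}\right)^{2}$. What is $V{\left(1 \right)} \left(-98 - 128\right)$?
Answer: $- \frac{6102}{25} \approx -244.08$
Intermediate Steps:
$V{\left(D \right)} = \frac{27}{25}$ ($V{\left(D \right)} = \frac{\left(- \frac{4}{-5} + \frac{D}{D}\right)^{2}}{3} = \frac{\left(\left(-4\right) \left(- \frac{1}{5}\right) + 1\right)^{2}}{3} = \frac{\left(\frac{4}{5} + 1\right)^{2}}{3} = \frac{\left(\frac{9}{5}\right)^{2}}{3} = \frac{1}{3} \cdot \frac{81}{25} = \frac{27}{25}$)
$V{\left(1 \right)} \left(-98 - 128\right) = \frac{27 \left(-98 - 128\right)}{25} = \frac{27}{25} \left(-226\right) = - \frac{6102}{25}$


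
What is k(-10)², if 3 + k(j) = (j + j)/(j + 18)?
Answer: 121/4 ≈ 30.250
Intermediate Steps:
k(j) = -3 + 2*j/(18 + j) (k(j) = -3 + (j + j)/(j + 18) = -3 + (2*j)/(18 + j) = -3 + 2*j/(18 + j))
k(-10)² = ((-54 - 1*(-10))/(18 - 10))² = ((-54 + 10)/8)² = ((⅛)*(-44))² = (-11/2)² = 121/4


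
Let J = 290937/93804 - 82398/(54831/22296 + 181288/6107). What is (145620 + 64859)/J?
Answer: -103244363492995220/1255861228793687 ≈ -82.210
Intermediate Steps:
J = -1255861228793687/490520971180 (J = 290937*(1/93804) - 82398/(54831*(1/22296) + 181288*(1/6107)) = 96979/31268 - 82398/(18277/7432 + 5848/197) = 96979/31268 - 82398/47062905/1464104 = 96979/31268 - 82398*1464104/47062905 = 96979/31268 - 40213080464/15687635 = -1255861228793687/490520971180 ≈ -2560.3)
(145620 + 64859)/J = (145620 + 64859)/(-1255861228793687/490520971180) = 210479*(-490520971180/1255861228793687) = -103244363492995220/1255861228793687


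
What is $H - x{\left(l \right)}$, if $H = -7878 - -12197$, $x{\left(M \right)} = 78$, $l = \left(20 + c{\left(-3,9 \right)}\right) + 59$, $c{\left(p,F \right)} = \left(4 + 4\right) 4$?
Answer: $4241$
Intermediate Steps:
$c{\left(p,F \right)} = 32$ ($c{\left(p,F \right)} = 8 \cdot 4 = 32$)
$l = 111$ ($l = \left(20 + 32\right) + 59 = 52 + 59 = 111$)
$H = 4319$ ($H = -7878 + 12197 = 4319$)
$H - x{\left(l \right)} = 4319 - 78 = 4241$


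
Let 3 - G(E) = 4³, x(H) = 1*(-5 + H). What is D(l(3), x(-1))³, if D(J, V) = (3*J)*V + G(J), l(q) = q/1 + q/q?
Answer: -2352637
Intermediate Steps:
l(q) = 1 + q (l(q) = q*1 + 1 = q + 1 = 1 + q)
x(H) = -5 + H
G(E) = -61 (G(E) = 3 - 1*4³ = 3 - 1*64 = 3 - 64 = -61)
D(J, V) = -61 + 3*J*V (D(J, V) = (3*J)*V - 61 = 3*J*V - 61 = -61 + 3*J*V)
D(l(3), x(-1))³ = (-61 + 3*(1 + 3)*(-5 - 1))³ = (-61 + 3*4*(-6))³ = (-61 - 72)³ = (-133)³ = -2352637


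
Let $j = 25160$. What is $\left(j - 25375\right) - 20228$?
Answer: $-20443$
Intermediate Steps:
$\left(j - 25375\right) - 20228 = \left(25160 - 25375\right) - 20228 = -215 - 20228 = -20443$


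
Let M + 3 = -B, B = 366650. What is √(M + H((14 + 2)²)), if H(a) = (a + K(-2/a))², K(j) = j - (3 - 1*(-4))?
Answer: I*√4991482111/128 ≈ 551.96*I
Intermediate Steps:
K(j) = -7 + j (K(j) = j - (3 + 4) = j - 1*7 = j - 7 = -7 + j)
M = -366653 (M = -3 - 1*366650 = -3 - 366650 = -366653)
H(a) = (-7 + a - 2/a)² (H(a) = (a + (-7 - 2/a))² = (-7 + a - 2/a)²)
√(M + H((14 + 2)²)) = √(-366653 + (2 + (14 + 2)²*(7 - (14 + 2)²))²/((14 + 2)²)²) = √(-366653 + (2 + 16²*(7 - 1*16²))²/(16²)²) = √(-366653 + (2 + 256*(7 - 1*256))²/256²) = √(-366653 + (2 + 256*(7 - 256))²/65536) = √(-366653 + (2 + 256*(-249))²/65536) = √(-366653 + (2 - 63744)²/65536) = √(-366653 + (1/65536)*(-63742)²) = √(-366653 + (1/65536)*4063042564) = √(-366653 + 1015760641/16384) = √(-4991482111/16384) = I*√4991482111/128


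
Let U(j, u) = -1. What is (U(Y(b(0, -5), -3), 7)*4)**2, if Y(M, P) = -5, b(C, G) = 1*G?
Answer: 16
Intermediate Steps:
b(C, G) = G
(U(Y(b(0, -5), -3), 7)*4)**2 = (-1*4)**2 = (-4)**2 = 16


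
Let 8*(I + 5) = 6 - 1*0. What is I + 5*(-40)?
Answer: -817/4 ≈ -204.25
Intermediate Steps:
I = -17/4 (I = -5 + (6 - 1*0)/8 = -5 + (6 + 0)/8 = -5 + (1/8)*6 = -5 + 3/4 = -17/4 ≈ -4.2500)
I + 5*(-40) = -17/4 + 5*(-40) = -17/4 - 200 = -817/4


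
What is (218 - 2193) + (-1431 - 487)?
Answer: -3893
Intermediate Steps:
(218 - 2193) + (-1431 - 487) = -1975 - 1918 = -3893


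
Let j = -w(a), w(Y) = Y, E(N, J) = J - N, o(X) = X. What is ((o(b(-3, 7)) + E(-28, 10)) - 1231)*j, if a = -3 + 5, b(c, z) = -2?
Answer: 2390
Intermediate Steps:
a = 2
j = -2 (j = -1*2 = -2)
((o(b(-3, 7)) + E(-28, 10)) - 1231)*j = ((-2 + (10 - 1*(-28))) - 1231)*(-2) = ((-2 + (10 + 28)) - 1231)*(-2) = ((-2 + 38) - 1231)*(-2) = (36 - 1231)*(-2) = -1195*(-2) = 2390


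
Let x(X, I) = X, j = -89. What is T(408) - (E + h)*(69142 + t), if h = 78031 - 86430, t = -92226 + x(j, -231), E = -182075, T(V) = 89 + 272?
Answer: -4413853641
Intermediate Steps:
T(V) = 361
t = -92315 (t = -92226 - 89 = -92315)
h = -8399
T(408) - (E + h)*(69142 + t) = 361 - (-182075 - 8399)*(69142 - 92315) = 361 - (-190474)*(-23173) = 361 - 1*4413854002 = 361 - 4413854002 = -4413853641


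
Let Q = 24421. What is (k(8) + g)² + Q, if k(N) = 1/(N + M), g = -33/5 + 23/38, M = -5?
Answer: 7944796429/324900 ≈ 24453.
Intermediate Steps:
g = -1139/190 (g = -33*⅕ + 23*(1/38) = -33/5 + 23/38 = -1139/190 ≈ -5.9947)
k(N) = 1/(-5 + N) (k(N) = 1/(N - 5) = 1/(-5 + N))
(k(8) + g)² + Q = (1/(-5 + 8) - 1139/190)² + 24421 = (1/3 - 1139/190)² + 24421 = (⅓ - 1139/190)² + 24421 = (-3227/570)² + 24421 = 10413529/324900 + 24421 = 7944796429/324900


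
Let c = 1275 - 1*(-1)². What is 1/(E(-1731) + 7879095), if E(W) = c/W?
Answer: 1731/13638712171 ≈ 1.2692e-7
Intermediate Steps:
c = 1274 (c = 1275 - 1*1 = 1275 - 1 = 1274)
E(W) = 1274/W
1/(E(-1731) + 7879095) = 1/(1274/(-1731) + 7879095) = 1/(1274*(-1/1731) + 7879095) = 1/(-1274/1731 + 7879095) = 1/(13638712171/1731) = 1731/13638712171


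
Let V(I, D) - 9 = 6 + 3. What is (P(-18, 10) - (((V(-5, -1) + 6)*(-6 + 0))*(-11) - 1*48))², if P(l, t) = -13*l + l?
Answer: 1742400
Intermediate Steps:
V(I, D) = 18 (V(I, D) = 9 + (6 + 3) = 9 + 9 = 18)
P(l, t) = -12*l
(P(-18, 10) - (((V(-5, -1) + 6)*(-6 + 0))*(-11) - 1*48))² = (-12*(-18) - (((18 + 6)*(-6 + 0))*(-11) - 1*48))² = (216 - ((24*(-6))*(-11) - 48))² = (216 - (-144*(-11) - 48))² = (216 - (1584 - 48))² = (216 - 1*1536)² = (216 - 1536)² = (-1320)² = 1742400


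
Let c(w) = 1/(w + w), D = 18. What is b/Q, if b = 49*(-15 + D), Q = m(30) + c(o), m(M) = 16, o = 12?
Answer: 504/55 ≈ 9.1636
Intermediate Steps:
c(w) = 1/(2*w)
Q = 385/24 (Q = 16 + (½)/12 = 16 + (½)*(1/12) = 16 + 1/24 = 385/24 ≈ 16.042)
b = 147 (b = 49*(-15 + 18) = 49*3 = 147)
b/Q = 147/(385/24) = 147*(24/385) = 504/55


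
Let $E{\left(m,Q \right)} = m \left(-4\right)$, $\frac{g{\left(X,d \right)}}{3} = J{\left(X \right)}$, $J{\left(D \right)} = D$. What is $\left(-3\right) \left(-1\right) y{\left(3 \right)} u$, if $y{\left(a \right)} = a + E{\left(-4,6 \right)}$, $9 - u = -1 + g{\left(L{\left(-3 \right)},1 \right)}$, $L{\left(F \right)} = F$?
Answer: $1083$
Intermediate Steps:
$g{\left(X,d \right)} = 3 X$
$E{\left(m,Q \right)} = - 4 m$
$u = 19$ ($u = 9 - \left(-1 + 3 \left(-3\right)\right) = 9 - \left(-1 - 9\right) = 9 - -10 = 9 + 10 = 19$)
$y{\left(a \right)} = 16 + a$ ($y{\left(a \right)} = a - -16 = a + 16 = 16 + a$)
$\left(-3\right) \left(-1\right) y{\left(3 \right)} u = \left(-3\right) \left(-1\right) \left(16 + 3\right) 19 = 3 \cdot 19 \cdot 19 = 57 \cdot 19 = 1083$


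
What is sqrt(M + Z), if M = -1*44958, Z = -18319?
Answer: I*sqrt(63277) ≈ 251.55*I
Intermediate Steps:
M = -44958
sqrt(M + Z) = sqrt(-44958 - 18319) = sqrt(-63277) = I*sqrt(63277)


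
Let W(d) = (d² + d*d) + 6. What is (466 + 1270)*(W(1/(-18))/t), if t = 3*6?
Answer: 422282/729 ≈ 579.26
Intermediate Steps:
t = 18
W(d) = 6 + 2*d² (W(d) = (d² + d²) + 6 = 2*d² + 6 = 6 + 2*d²)
(466 + 1270)*(W(1/(-18))/t) = (466 + 1270)*((6 + 2*(1/(-18))²)/18) = 1736*((6 + 2*(-1/18)²)*(1/18)) = 1736*((6 + 2*(1/324))*(1/18)) = 1736*((6 + 1/162)*(1/18)) = 1736*((973/162)*(1/18)) = 1736*(973/2916) = 422282/729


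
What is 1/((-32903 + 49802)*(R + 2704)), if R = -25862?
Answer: -1/391347042 ≈ -2.5553e-9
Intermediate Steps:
1/((-32903 + 49802)*(R + 2704)) = 1/((-32903 + 49802)*(-25862 + 2704)) = 1/(16899*(-23158)) = 1/(-391347042) = -1/391347042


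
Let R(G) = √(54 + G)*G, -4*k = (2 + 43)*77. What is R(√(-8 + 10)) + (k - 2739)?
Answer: -14421/4 + √(108 + 2*√2) ≈ -3594.7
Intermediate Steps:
k = -3465/4 (k = -(2 + 43)*77/4 = -45*77/4 = -¼*3465 = -3465/4 ≈ -866.25)
R(G) = G*√(54 + G)
R(√(-8 + 10)) + (k - 2739) = √(-8 + 10)*√(54 + √(-8 + 10)) + (-3465/4 - 2739) = √2*√(54 + √2) - 14421/4 = -14421/4 + √2*√(54 + √2)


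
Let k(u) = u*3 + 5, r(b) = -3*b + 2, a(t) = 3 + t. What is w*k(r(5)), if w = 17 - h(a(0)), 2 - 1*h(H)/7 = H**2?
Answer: -2244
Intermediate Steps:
h(H) = 14 - 7*H**2
r(b) = 2 - 3*b
k(u) = 5 + 3*u (k(u) = 3*u + 5 = 5 + 3*u)
w = 66 (w = 17 - (14 - 7*(3 + 0)**2) = 17 - (14 - 7*3**2) = 17 - (14 - 7*9) = 17 - (14 - 63) = 17 - 1*(-49) = 17 + 49 = 66)
w*k(r(5)) = 66*(5 + 3*(2 - 3*5)) = 66*(5 + 3*(2 - 15)) = 66*(5 + 3*(-13)) = 66*(5 - 39) = 66*(-34) = -2244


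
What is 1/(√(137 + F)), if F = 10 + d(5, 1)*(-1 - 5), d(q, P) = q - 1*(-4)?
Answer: √93/93 ≈ 0.10370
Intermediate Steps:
d(q, P) = 4 + q (d(q, P) = q + 4 = 4 + q)
F = -44 (F = 10 + (4 + 5)*(-1 - 5) = 10 + 9*(-6) = 10 - 54 = -44)
1/(√(137 + F)) = 1/(√(137 - 44)) = 1/(√93) = √93/93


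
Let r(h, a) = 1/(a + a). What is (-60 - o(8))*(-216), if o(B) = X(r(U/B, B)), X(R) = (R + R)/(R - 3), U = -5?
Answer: 608688/47 ≈ 12951.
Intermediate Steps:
r(h, a) = 1/(2*a)
X(R) = 2*R/(-3 + R) (X(R) = (2*R)/(-3 + R) = 2*R/(-3 + R))
o(B) = 1/(B*(-3 + 1/(2*B))) (o(B) = 2*(1/(2*B))/(-3 + 1/(2*B)) = 1/(B*(-3 + 1/(2*B))))
(-60 - o(8))*(-216) = (-60 - (-2)/(-1 + 6*8))*(-216) = (-60 - (-2)/(-1 + 48))*(-216) = (-60 - (-2)/47)*(-216) = (-60 - 1*(-2/47))*(-216) = (-60 + 2/47)*(-216) = -2818/47*(-216) = 608688/47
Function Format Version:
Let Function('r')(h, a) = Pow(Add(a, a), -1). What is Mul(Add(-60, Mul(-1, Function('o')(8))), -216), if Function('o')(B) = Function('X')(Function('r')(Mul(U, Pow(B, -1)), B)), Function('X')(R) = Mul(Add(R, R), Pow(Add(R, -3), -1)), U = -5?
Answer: Rational(608688, 47) ≈ 12951.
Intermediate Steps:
Function('r')(h, a) = Mul(Rational(1, 2), Pow(a, -1)) (Function('r')(h, a) = Pow(Mul(2, a), -1) = Mul(Rational(1, 2), Pow(a, -1)))
Function('X')(R) = Mul(2, R, Pow(Add(-3, R), -1)) (Function('X')(R) = Mul(Mul(2, R), Pow(Add(-3, R), -1)) = Mul(2, R, Pow(Add(-3, R), -1)))
Function('o')(B) = Mul(Pow(B, -1), Pow(Add(-3, Mul(Rational(1, 2), Pow(B, -1))), -1)) (Function('o')(B) = Mul(2, Mul(Rational(1, 2), Pow(B, -1)), Pow(Add(-3, Mul(Rational(1, 2), Pow(B, -1))), -1)) = Mul(Pow(B, -1), Pow(Add(-3, Mul(Rational(1, 2), Pow(B, -1))), -1)))
Mul(Add(-60, Mul(-1, Function('o')(8))), -216) = Mul(Add(-60, Mul(-1, Mul(-2, Pow(Add(-1, Mul(6, 8)), -1)))), -216) = Mul(Add(-60, Mul(-1, Mul(-2, Pow(Add(-1, 48), -1)))), -216) = Mul(Add(-60, Mul(-1, Mul(-2, Pow(47, -1)))), -216) = Mul(Add(-60, Mul(-1, Mul(-2, Rational(1, 47)))), -216) = Mul(Add(-60, Mul(-1, Rational(-2, 47))), -216) = Mul(Add(-60, Rational(2, 47)), -216) = Mul(Rational(-2818, 47), -216) = Rational(608688, 47)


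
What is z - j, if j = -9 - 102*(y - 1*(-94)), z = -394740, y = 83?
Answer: -376677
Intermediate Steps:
j = -18063 (j = -9 - 102*(83 - 1*(-94)) = -9 - 102*(83 + 94) = -9 - 102*177 = -9 - 18054 = -18063)
z - j = -394740 - 1*(-18063) = -394740 + 18063 = -376677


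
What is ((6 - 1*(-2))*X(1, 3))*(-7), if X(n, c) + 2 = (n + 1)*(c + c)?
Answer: -560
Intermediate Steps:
X(n, c) = -2 + 2*c*(1 + n) (X(n, c) = -2 + (n + 1)*(c + c) = -2 + (1 + n)*(2*c) = -2 + 2*c*(1 + n))
((6 - 1*(-2))*X(1, 3))*(-7) = ((6 - 1*(-2))*(-2 + 2*3 + 2*3*1))*(-7) = ((6 + 2)*(-2 + 6 + 6))*(-7) = (8*10)*(-7) = 80*(-7) = -560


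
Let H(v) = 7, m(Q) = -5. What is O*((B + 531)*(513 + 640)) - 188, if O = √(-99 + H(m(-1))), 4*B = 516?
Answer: -188 + 1521960*I*√23 ≈ -188.0 + 7.2991e+6*I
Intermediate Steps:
B = 129 (B = (¼)*516 = 129)
O = 2*I*√23 (O = √(-99 + 7) = √(-92) = 2*I*√23 ≈ 9.5917*I)
O*((B + 531)*(513 + 640)) - 188 = (2*I*√23)*((129 + 531)*(513 + 640)) - 188 = (2*I*√23)*(660*1153) - 188 = (2*I*√23)*760980 - 188 = 1521960*I*√23 - 188 = -188 + 1521960*I*√23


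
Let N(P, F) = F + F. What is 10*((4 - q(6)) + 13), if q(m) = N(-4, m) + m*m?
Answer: -310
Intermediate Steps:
N(P, F) = 2*F
q(m) = m**2 + 2*m (q(m) = 2*m + m*m = 2*m + m**2 = m**2 + 2*m)
10*((4 - q(6)) + 13) = 10*((4 - 6*(2 + 6)) + 13) = 10*((4 - 6*8) + 13) = 10*((4 - 1*48) + 13) = 10*((4 - 48) + 13) = 10*(-44 + 13) = 10*(-31) = -310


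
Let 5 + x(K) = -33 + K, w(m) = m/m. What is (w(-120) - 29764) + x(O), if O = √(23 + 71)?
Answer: -29801 + √94 ≈ -29791.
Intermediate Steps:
w(m) = 1
O = √94 ≈ 9.6954
x(K) = -38 + K (x(K) = -5 + (-33 + K) = -38 + K)
(w(-120) - 29764) + x(O) = (1 - 29764) + (-38 + √94) = -29763 + (-38 + √94) = -29801 + √94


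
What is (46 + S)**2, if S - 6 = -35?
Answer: 289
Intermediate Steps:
S = -29 (S = 6 - 35 = -29)
(46 + S)**2 = (46 - 29)**2 = 17**2 = 289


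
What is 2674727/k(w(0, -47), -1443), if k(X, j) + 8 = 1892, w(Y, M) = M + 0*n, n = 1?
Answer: 2674727/1884 ≈ 1419.7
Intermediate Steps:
w(Y, M) = M (w(Y, M) = M + 0*1 = M + 0 = M)
k(X, j) = 1884 (k(X, j) = -8 + 1892 = 1884)
2674727/k(w(0, -47), -1443) = 2674727/1884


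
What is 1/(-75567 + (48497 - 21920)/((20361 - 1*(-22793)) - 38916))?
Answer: -4238/320226369 ≈ -1.3234e-5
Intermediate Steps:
1/(-75567 + (48497 - 21920)/((20361 - 1*(-22793)) - 38916)) = 1/(-75567 + 26577/((20361 + 22793) - 38916)) = 1/(-75567 + 26577/(43154 - 38916)) = 1/(-75567 + 26577/4238) = 1/(-320226369/4238) = -4238/320226369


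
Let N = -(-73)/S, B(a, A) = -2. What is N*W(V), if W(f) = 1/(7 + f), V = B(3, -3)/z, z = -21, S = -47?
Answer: -1533/7003 ≈ -0.21891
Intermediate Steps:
V = 2/21 (V = -2/(-21) = -2*(-1/21) = 2/21 ≈ 0.095238)
N = -73/47 (N = -(-73)/(-47) = -(-73)*(-1)/47 = -1*73/47 = -73/47 ≈ -1.5532)
N*W(V) = -73/(47*(7 + 2/21)) = -73/(47*149/21) = -73/47*21/149 = -1533/7003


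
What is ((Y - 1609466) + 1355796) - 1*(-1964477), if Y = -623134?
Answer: 1087673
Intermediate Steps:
((Y - 1609466) + 1355796) - 1*(-1964477) = ((-623134 - 1609466) + 1355796) - 1*(-1964477) = (-2232600 + 1355796) + 1964477 = -876804 + 1964477 = 1087673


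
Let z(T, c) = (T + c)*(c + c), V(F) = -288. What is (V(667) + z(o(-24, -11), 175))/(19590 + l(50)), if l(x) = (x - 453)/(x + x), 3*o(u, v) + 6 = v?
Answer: 17693600/5875791 ≈ 3.0113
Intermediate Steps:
o(u, v) = -2 + v/3
l(x) = (-453 + x)/(2*x) (l(x) = (-453 + x)/((2*x)) = (-453 + x)*(1/(2*x)) = (-453 + x)/(2*x))
z(T, c) = 2*c*(T + c) (z(T, c) = (T + c)*(2*c) = 2*c*(T + c))
(V(667) + z(o(-24, -11), 175))/(19590 + l(50)) = (-288 + 2*175*((-2 + (1/3)*(-11)) + 175))/(19590 + (1/2)*(-453 + 50)/50) = (-288 + 2*175*((-2 - 11/3) + 175))/(19590 + (1/2)*(1/50)*(-403)) = (-288 + 2*175*(-17/3 + 175))/(19590 - 403/100) = (-288 + 2*175*(508/3))/(1958597/100) = (-288 + 177800/3)*(100/1958597) = (176936/3)*(100/1958597) = 17693600/5875791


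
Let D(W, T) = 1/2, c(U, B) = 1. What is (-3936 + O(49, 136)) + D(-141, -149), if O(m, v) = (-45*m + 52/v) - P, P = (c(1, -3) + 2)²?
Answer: -104535/17 ≈ -6149.1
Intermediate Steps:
P = 9 (P = (1 + 2)² = 3² = 9)
D(W, T) = ½
O(m, v) = -9 - 45*m + 52/v (O(m, v) = (-45*m + 52/v) - 1*9 = (-45*m + 52/v) - 9 = -9 - 45*m + 52/v)
(-3936 + O(49, 136)) + D(-141, -149) = (-3936 + (-9 - 45*49 + 52/136)) + ½ = (-3936 + (-9 - 2205 + 52*(1/136))) + ½ = (-3936 + (-9 - 2205 + 13/34)) + ½ = (-3936 - 75263/34) + ½ = -209087/34 + ½ = -104535/17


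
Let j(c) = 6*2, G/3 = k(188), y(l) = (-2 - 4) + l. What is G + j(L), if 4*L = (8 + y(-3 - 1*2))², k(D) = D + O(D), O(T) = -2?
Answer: 570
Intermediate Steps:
y(l) = -6 + l
k(D) = -2 + D (k(D) = D - 2 = -2 + D)
G = 558 (G = 3*(-2 + 188) = 3*186 = 558)
L = 9/4 (L = (8 + (-6 + (-3 - 1*2)))²/4 = (8 + (-6 + (-3 - 2)))²/4 = (8 + (-6 - 5))²/4 = (8 - 11)²/4 = (¼)*(-3)² = (¼)*9 = 9/4 ≈ 2.2500)
j(c) = 12
G + j(L) = 558 + 12 = 570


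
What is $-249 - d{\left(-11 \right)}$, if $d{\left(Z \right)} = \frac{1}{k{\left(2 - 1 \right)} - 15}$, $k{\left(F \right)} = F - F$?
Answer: $- \frac{3734}{15} \approx -248.93$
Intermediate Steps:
$k{\left(F \right)} = 0$
$d{\left(Z \right)} = - \frac{1}{15}$ ($d{\left(Z \right)} = \frac{1}{0 - 15} = \frac{1}{-15} = - \frac{1}{15}$)
$-249 - d{\left(-11 \right)} = -249 - - \frac{1}{15} = -249 + \frac{1}{15} = - \frac{3734}{15}$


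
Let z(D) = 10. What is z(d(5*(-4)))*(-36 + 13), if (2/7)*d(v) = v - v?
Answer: -230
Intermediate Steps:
d(v) = 0 (d(v) = 7*(v - v)/2 = (7/2)*0 = 0)
z(d(5*(-4)))*(-36 + 13) = 10*(-36 + 13) = 10*(-23) = -230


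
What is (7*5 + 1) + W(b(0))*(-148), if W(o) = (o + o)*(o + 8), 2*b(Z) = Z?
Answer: 36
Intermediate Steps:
b(Z) = Z/2
W(o) = 2*o*(8 + o) (W(o) = (2*o)*(8 + o) = 2*o*(8 + o))
(7*5 + 1) + W(b(0))*(-148) = (7*5 + 1) + (2*((½)*0)*(8 + (½)*0))*(-148) = (35 + 1) + (2*0*(8 + 0))*(-148) = 36 + (2*0*8)*(-148) = 36 + 0*(-148) = 36 + 0 = 36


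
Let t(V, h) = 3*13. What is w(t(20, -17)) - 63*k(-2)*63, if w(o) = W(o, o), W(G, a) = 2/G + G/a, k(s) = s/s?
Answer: -154750/39 ≈ -3967.9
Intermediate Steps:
k(s) = 1
t(V, h) = 39
w(o) = 1 + 2/o (w(o) = 2/o + o/o = 2/o + 1 = 1 + 2/o)
w(t(20, -17)) - 63*k(-2)*63 = (2 + 39)/39 - 63*1*63 = (1/39)*41 - 63*63 = 41/39 - 3969 = -154750/39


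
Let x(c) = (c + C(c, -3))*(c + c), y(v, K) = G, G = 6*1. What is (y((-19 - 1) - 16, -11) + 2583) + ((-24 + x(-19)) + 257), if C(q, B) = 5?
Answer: 3354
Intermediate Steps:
G = 6
y(v, K) = 6
x(c) = 2*c*(5 + c) (x(c) = (c + 5)*(c + c) = (5 + c)*(2*c) = 2*c*(5 + c))
(y((-19 - 1) - 16, -11) + 2583) + ((-24 + x(-19)) + 257) = (6 + 2583) + ((-24 + 2*(-19)*(5 - 19)) + 257) = 2589 + ((-24 + 2*(-19)*(-14)) + 257) = 2589 + ((-24 + 532) + 257) = 2589 + (508 + 257) = 2589 + 765 = 3354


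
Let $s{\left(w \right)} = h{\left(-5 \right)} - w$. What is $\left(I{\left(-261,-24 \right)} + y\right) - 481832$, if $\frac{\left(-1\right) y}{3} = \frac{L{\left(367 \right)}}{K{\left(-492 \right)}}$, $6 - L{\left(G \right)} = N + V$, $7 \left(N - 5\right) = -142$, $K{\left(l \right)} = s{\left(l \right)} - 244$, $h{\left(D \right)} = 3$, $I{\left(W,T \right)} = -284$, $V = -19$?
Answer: $- \frac{847078658}{1757} \approx -4.8212 \cdot 10^{5}$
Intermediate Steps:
$s{\left(w \right)} = 3 - w$
$K{\left(l \right)} = -241 - l$ ($K{\left(l \right)} = \left(3 - l\right) - 244 = -241 - l$)
$N = - \frac{107}{7}$ ($N = 5 + \frac{1}{7} \left(-142\right) = 5 - \frac{142}{7} = - \frac{107}{7} \approx -15.286$)
$L{\left(G \right)} = \frac{282}{7}$ ($L{\left(G \right)} = 6 - \left(- \frac{107}{7} - 19\right) = 6 - - \frac{240}{7} = 6 + \frac{240}{7} = \frac{282}{7}$)
$y = - \frac{846}{1757}$ ($y = - 3 \frac{282}{7 \left(-241 - -492\right)} = - 3 \frac{282}{7 \left(-241 + 492\right)} = - 3 \frac{282}{7 \cdot 251} = - 3 \cdot \frac{282}{7} \cdot \frac{1}{251} = \left(-3\right) \frac{282}{1757} = - \frac{846}{1757} \approx -0.4815$)
$\left(I{\left(-261,-24 \right)} + y\right) - 481832 = \left(-284 - \frac{846}{1757}\right) - 481832 = - \frac{499834}{1757} - 481832 = - \frac{847078658}{1757}$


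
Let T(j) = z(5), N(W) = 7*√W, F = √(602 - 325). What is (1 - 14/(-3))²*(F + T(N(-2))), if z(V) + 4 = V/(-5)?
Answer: -1445/9 + 289*√277/9 ≈ 373.88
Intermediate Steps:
F = √277 ≈ 16.643
z(V) = -4 - V/5 (z(V) = -4 + V/(-5) = -4 + V*(-⅕) = -4 - V/5)
T(j) = -5 (T(j) = -4 - ⅕*5 = -4 - 1 = -5)
(1 - 14/(-3))²*(F + T(N(-2))) = (1 - 14/(-3))²*(√277 - 5) = (1 - 14*(-⅓))²*(-5 + √277) = (1 + 14/3)²*(-5 + √277) = (17/3)²*(-5 + √277) = 289*(-5 + √277)/9 = -1445/9 + 289*√277/9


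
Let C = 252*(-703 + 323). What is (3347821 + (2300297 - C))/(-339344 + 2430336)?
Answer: 2871939/1045496 ≈ 2.7470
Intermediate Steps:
C = -95760 (C = 252*(-380) = -95760)
(3347821 + (2300297 - C))/(-339344 + 2430336) = (3347821 + (2300297 - 1*(-95760)))/(-339344 + 2430336) = (3347821 + (2300297 + 95760))/2090992 = (3347821 + 2396057)*(1/2090992) = 5743878*(1/2090992) = 2871939/1045496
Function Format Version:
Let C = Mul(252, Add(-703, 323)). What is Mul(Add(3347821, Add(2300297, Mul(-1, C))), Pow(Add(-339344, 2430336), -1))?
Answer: Rational(2871939, 1045496) ≈ 2.7470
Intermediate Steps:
C = -95760 (C = Mul(252, -380) = -95760)
Mul(Add(3347821, Add(2300297, Mul(-1, C))), Pow(Add(-339344, 2430336), -1)) = Mul(Add(3347821, Add(2300297, Mul(-1, -95760))), Pow(Add(-339344, 2430336), -1)) = Mul(Add(3347821, Add(2300297, 95760)), Pow(2090992, -1)) = Mul(Add(3347821, 2396057), Rational(1, 2090992)) = Mul(5743878, Rational(1, 2090992)) = Rational(2871939, 1045496)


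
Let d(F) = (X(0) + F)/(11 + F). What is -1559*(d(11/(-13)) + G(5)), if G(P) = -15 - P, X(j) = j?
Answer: 375719/12 ≈ 31310.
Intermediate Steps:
d(F) = F/(11 + F) (d(F) = (0 + F)/(11 + F) = F/(11 + F))
-1559*(d(11/(-13)) + G(5)) = -1559*((11/(-13))/(11 + 11/(-13)) + (-15 - 1*5)) = -1559*((11*(-1/13))/(11 + 11*(-1/13)) + (-15 - 5)) = -1559*(-11/(13*(11 - 11/13)) - 20) = -1559*(-11/(13*132/13) - 20) = -1559*(-11/13*13/132 - 20) = -1559*(-1/12 - 20) = -1559*(-241/12) = 375719/12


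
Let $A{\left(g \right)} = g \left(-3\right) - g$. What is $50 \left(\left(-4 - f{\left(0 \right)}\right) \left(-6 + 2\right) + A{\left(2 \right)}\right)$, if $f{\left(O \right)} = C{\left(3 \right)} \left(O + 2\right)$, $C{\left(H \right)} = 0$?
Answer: $400$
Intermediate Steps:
$A{\left(g \right)} = - 4 g$ ($A{\left(g \right)} = - 3 g - g = - 4 g$)
$f{\left(O \right)} = 0$ ($f{\left(O \right)} = 0 \left(O + 2\right) = 0 \left(2 + O\right) = 0$)
$50 \left(\left(-4 - f{\left(0 \right)}\right) \left(-6 + 2\right) + A{\left(2 \right)}\right) = 50 \left(\left(-4 - 0\right) \left(-6 + 2\right) - 8\right) = 50 \left(\left(-4 + 0\right) \left(-4\right) - 8\right) = 50 \left(\left(-4\right) \left(-4\right) - 8\right) = 50 \left(16 - 8\right) = 50 \cdot 8 = 400$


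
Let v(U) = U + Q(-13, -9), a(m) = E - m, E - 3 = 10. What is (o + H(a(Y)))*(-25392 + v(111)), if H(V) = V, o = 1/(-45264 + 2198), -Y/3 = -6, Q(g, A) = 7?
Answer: 2721137847/21533 ≈ 1.2637e+5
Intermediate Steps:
E = 13 (E = 3 + 10 = 13)
Y = 18 (Y = -3*(-6) = 18)
a(m) = 13 - m
v(U) = 7 + U (v(U) = U + 7 = 7 + U)
o = -1/43066 (o = 1/(-43066) = -1/43066 ≈ -2.3220e-5)
(o + H(a(Y)))*(-25392 + v(111)) = (-1/43066 + (13 - 1*18))*(-25392 + (7 + 111)) = (-1/43066 + (13 - 18))*(-25392 + 118) = (-1/43066 - 5)*(-25274) = -215331/43066*(-25274) = 2721137847/21533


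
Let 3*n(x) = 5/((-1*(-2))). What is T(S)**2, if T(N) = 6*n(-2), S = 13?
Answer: 25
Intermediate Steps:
n(x) = 5/6 (n(x) = (5/((-1*(-2))))/3 = (5/2)/3 = (5*(1/2))/3 = (1/3)*(5/2) = 5/6)
T(N) = 5 (T(N) = 6*(5/6) = 5)
T(S)**2 = 5**2 = 25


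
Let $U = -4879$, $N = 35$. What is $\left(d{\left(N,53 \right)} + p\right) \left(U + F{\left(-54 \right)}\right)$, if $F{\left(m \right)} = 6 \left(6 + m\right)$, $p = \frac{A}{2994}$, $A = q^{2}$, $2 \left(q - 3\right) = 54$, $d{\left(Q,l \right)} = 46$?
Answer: $- \frac{119378368}{499} \approx -2.3924 \cdot 10^{5}$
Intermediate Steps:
$q = 30$ ($q = 3 + \frac{1}{2} \cdot 54 = 3 + 27 = 30$)
$A = 900$ ($A = 30^{2} = 900$)
$p = \frac{150}{499}$ ($p = \frac{900}{2994} = 900 \cdot \frac{1}{2994} = \frac{150}{499} \approx 0.3006$)
$F{\left(m \right)} = 36 + 6 m$
$\left(d{\left(N,53 \right)} + p\right) \left(U + F{\left(-54 \right)}\right) = \left(46 + \frac{150}{499}\right) \left(-4879 + \left(36 + 6 \left(-54\right)\right)\right) = \frac{23104 \left(-4879 + \left(36 - 324\right)\right)}{499} = \frac{23104 \left(-4879 - 288\right)}{499} = \frac{23104}{499} \left(-5167\right) = - \frac{119378368}{499}$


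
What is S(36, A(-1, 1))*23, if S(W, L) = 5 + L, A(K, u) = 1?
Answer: 138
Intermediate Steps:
S(36, A(-1, 1))*23 = (5 + 1)*23 = 6*23 = 138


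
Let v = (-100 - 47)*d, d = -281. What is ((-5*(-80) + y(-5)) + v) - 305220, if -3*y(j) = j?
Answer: -790534/3 ≈ -2.6351e+5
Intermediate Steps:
y(j) = -j/3
v = 41307 (v = (-100 - 47)*(-281) = -147*(-281) = 41307)
((-5*(-80) + y(-5)) + v) - 305220 = ((-5*(-80) - ⅓*(-5)) + 41307) - 305220 = ((400 + 5/3) + 41307) - 305220 = (1205/3 + 41307) - 305220 = 125126/3 - 305220 = -790534/3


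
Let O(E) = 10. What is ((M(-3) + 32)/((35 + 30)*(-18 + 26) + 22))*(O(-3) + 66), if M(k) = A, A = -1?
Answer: 1178/271 ≈ 4.3469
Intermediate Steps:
M(k) = -1
((M(-3) + 32)/((35 + 30)*(-18 + 26) + 22))*(O(-3) + 66) = ((-1 + 32)/((35 + 30)*(-18 + 26) + 22))*(10 + 66) = (31/(65*8 + 22))*76 = (31/(520 + 22))*76 = (31/542)*76 = 1178/271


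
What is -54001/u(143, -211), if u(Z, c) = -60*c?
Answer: -54001/12660 ≈ -4.2655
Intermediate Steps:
-54001/u(143, -211) = -54001/((-60*(-211))) = -54001/12660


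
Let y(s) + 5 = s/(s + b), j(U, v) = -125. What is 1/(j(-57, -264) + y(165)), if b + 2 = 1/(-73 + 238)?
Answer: -26896/3469255 ≈ -0.0077527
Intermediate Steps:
b = -329/165 (b = -2 + 1/(-73 + 238) = -2 + 1/165 = -329/165 ≈ -1.9939)
y(s) = -5 + s/(-329/165 + s) (y(s) = -5 + s/(s - 329/165) = -5 + s/(-329/165 + s))
1/(j(-57, -264) + y(165)) = 1/(-125 + 5*(329 - 132*165)/(-329 + 165*165)) = 1/(-125 + 5*(329 - 21780)/(-329 + 27225)) = 1/(-125 + 5*(-21451)/26896) = 1/(-125 + 5*(1/26896)*(-21451)) = 1/(-125 - 107255/26896) = 1/(-3469255/26896) = -26896/3469255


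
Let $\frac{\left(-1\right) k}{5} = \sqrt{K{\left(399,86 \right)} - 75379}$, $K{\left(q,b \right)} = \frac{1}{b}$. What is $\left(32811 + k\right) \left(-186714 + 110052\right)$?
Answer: $-2515356882 + \frac{191655 i \sqrt{557502998}}{43} \approx -2.5154 \cdot 10^{9} + 1.0524 \cdot 10^{8} i$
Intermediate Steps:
$k = - \frac{5 i \sqrt{557502998}}{86}$ ($k = - 5 \sqrt{\frac{1}{86} - 75379} = - 5 \sqrt{- \frac{6482593}{86}} = - 5 \frac{i \sqrt{557502998}}{86} = - \frac{5 i \sqrt{557502998}}{86} \approx - 1372.8 i$)
$\left(32811 + k\right) \left(-186714 + 110052\right) = \left(32811 - \frac{5 i \sqrt{557502998}}{86}\right) \left(-186714 + 110052\right) = \left(32811 - \frac{5 i \sqrt{557502998}}{86}\right) \left(-76662\right) = -2515356882 + \frac{191655 i \sqrt{557502998}}{43}$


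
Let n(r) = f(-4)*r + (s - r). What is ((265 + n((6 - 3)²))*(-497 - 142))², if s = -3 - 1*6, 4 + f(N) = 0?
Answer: 18178859241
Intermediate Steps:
f(N) = -4 (f(N) = -4 + 0 = -4)
s = -9 (s = -3 - 6 = -9)
n(r) = -9 - 5*r (n(r) = -4*r + (-9 - r) = -9 - 5*r)
((265 + n((6 - 3)²))*(-497 - 142))² = ((265 + (-9 - 5*(6 - 3)²))*(-497 - 142))² = ((265 + (-9 - 5*3²))*(-639))² = ((265 + (-9 - 5*9))*(-639))² = ((265 + (-9 - 45))*(-639))² = ((265 - 54)*(-639))² = (211*(-639))² = (-134829)² = 18178859241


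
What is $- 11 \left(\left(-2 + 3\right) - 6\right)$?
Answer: $55$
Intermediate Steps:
$- 11 \left(\left(-2 + 3\right) - 6\right) = - 11 \left(1 - 6\right) = \left(-11\right) \left(-5\right) = 55$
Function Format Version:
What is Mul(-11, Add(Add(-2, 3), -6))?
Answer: 55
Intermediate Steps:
Mul(-11, Add(Add(-2, 3), -6)) = Mul(-11, Add(1, -6)) = Mul(-11, -5) = 55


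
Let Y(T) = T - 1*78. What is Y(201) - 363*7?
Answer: -2418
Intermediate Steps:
Y(T) = -78 + T (Y(T) = T - 78 = -78 + T)
Y(201) - 363*7 = (-78 + 201) - 363*7 = 123 - 1*2541 = 123 - 2541 = -2418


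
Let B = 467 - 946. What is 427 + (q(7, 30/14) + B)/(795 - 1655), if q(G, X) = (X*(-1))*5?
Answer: 643492/1505 ≈ 427.57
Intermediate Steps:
B = -479
q(G, X) = -5*X (q(G, X) = -X*5 = -5*X)
427 + (q(7, 30/14) + B)/(795 - 1655) = 427 + (-150/14 - 479)/(795 - 1655) = 427 + (-150/14 - 479)/(-860) = 427 + (-5*15/7 - 479)*(-1/860) = 427 + (-75/7 - 479)*(-1/860) = 427 - 3428/7*(-1/860) = 427 + 857/1505 = 643492/1505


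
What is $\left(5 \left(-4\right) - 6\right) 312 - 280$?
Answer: $-8392$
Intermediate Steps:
$\left(5 \left(-4\right) - 6\right) 312 - 280 = \left(-20 - 6\right) 312 - 280 = \left(-26\right) 312 - 280 = -8112 - 280 = -8392$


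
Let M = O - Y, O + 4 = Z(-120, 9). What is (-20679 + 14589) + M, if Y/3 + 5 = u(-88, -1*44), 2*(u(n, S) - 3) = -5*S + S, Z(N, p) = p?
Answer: -6343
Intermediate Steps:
u(n, S) = 3 - 2*S (u(n, S) = 3 + (-5*S + S)/2 = 3 + (-4*S)/2 = 3 - 2*S)
Y = 258 (Y = -15 + 3*(3 - (-2)*44) = -15 + 3*(3 - 2*(-44)) = -15 + 3*(3 + 88) = -15 + 3*91 = -15 + 273 = 258)
O = 5 (O = -4 + 9 = 5)
M = -253 (M = 5 - 1*258 = 5 - 258 = -253)
(-20679 + 14589) + M = (-20679 + 14589) - 253 = -6090 - 253 = -6343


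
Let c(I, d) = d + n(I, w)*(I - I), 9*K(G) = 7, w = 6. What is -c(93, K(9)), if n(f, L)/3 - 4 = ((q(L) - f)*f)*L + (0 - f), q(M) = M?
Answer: -7/9 ≈ -0.77778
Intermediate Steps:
K(G) = 7/9 (K(G) = (⅑)*7 = 7/9)
n(f, L) = 12 - 3*f + 3*L*f*(L - f) (n(f, L) = 12 + 3*(((L - f)*f)*L + (0 - f)) = 12 + 3*((f*(L - f))*L - f) = 12 + 3*(L*f*(L - f) - f) = 12 + 3*(-f + L*f*(L - f)) = 12 + (-3*f + 3*L*f*(L - f)) = 12 - 3*f + 3*L*f*(L - f))
c(I, d) = d (c(I, d) = d + (12 - 3*I - 3*6*I² + 3*I*6²)*(I - I) = d + (12 - 3*I - 18*I² + 3*I*36)*0 = d + (12 - 3*I - 18*I² + 108*I)*0 = d + (12 - 18*I² + 105*I)*0 = d + 0 = d)
-c(93, K(9)) = -1*7/9 = -7/9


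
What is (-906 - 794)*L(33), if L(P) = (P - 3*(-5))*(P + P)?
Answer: -5385600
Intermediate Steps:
L(P) = 2*P*(15 + P) (L(P) = (P + 15)*(2*P) = (15 + P)*(2*P) = 2*P*(15 + P))
(-906 - 794)*L(33) = (-906 - 794)*(2*33*(15 + 33)) = -3400*33*48 = -1700*3168 = -5385600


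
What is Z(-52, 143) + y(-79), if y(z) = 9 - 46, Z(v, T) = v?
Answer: -89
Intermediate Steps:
y(z) = -37
Z(-52, 143) + y(-79) = -52 - 37 = -89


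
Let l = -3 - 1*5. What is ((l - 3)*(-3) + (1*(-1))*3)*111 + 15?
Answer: 3345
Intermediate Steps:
l = -8 (l = -3 - 5 = -8)
((l - 3)*(-3) + (1*(-1))*3)*111 + 15 = ((-8 - 3)*(-3) + (1*(-1))*3)*111 + 15 = (-11*(-3) - 1*3)*111 + 15 = (33 - 3)*111 + 15 = 30*111 + 15 = 3330 + 15 = 3345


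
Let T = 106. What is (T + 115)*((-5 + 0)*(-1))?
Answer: 1105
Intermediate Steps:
(T + 115)*((-5 + 0)*(-1)) = (106 + 115)*((-5 + 0)*(-1)) = 221*(-5*(-1)) = 221*5 = 1105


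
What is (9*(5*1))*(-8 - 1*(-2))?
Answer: -270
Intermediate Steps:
(9*(5*1))*(-8 - 1*(-2)) = (9*5)*(-8 + 2) = 45*(-6) = -270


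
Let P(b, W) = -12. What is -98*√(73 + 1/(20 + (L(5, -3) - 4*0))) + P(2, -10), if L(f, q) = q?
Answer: -12 - 294*√2346/17 ≈ -849.65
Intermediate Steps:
-98*√(73 + 1/(20 + (L(5, -3) - 4*0))) + P(2, -10) = -98*√(73 + 1/(20 + (-3 - 4*0))) - 12 = -98*√(73 + 1/(20 + (-3 + 0))) - 12 = -98*√(73 + 1/(20 - 3)) - 12 = -98*√(73 + 1/17) - 12 = -294*√2346/17 - 12 = -12 - 294*√2346/17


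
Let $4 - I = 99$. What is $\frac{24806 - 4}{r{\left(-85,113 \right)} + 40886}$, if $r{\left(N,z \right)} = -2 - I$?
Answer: $\frac{24802}{40979} \approx 0.60524$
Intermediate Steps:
$I = -95$ ($I = 4 - 99 = -95$)
$r{\left(N,z \right)} = 93$ ($r{\left(N,z \right)} = -2 - -95 = -2 + 95 = 93$)
$\frac{24806 - 4}{r{\left(-85,113 \right)} + 40886} = \frac{24806 - 4}{93 + 40886} = \frac{24802}{40979}$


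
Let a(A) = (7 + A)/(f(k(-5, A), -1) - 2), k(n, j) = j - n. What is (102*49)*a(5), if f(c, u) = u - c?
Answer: -59976/13 ≈ -4613.5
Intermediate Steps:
a(A) = (7 + A)/(-8 - A) (a(A) = (7 + A)/((-1 - (A - 1*(-5))) - 2) = (7 + A)/((-1 - (A + 5)) - 2) = (7 + A)/((-1 - (5 + A)) - 2) = (7 + A)/((-1 + (-5 - A)) - 2) = (7 + A)/((-6 - A) - 2) = (7 + A)/(-8 - A))
(102*49)*a(5) = (102*49)*((-7 - 1*5)/(8 + 5)) = 4998*((-7 - 5)/13) = 4998*((1/13)*(-12)) = 4998*(-12/13) = -59976/13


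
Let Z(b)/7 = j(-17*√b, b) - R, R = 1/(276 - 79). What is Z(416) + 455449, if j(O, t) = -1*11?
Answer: 89708277/197 ≈ 4.5537e+5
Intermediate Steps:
j(O, t) = -11
R = 1/197 ≈ 0.0050761
Z(b) = -15176/197 (Z(b) = 7*(-11 - 1*1/197) = 7*(-11 - 1/197) = 7*(-2168/197) = -15176/197)
Z(416) + 455449 = -15176/197 + 455449 = 89708277/197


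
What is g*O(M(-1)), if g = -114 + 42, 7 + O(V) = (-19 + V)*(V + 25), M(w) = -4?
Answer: 35280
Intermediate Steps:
O(V) = -7 + (-19 + V)*(25 + V) (O(V) = -7 + (-19 + V)*(V + 25) = -7 + (-19 + V)*(25 + V))
g = -72
g*O(M(-1)) = -72*(-482 + (-4)**2 + 6*(-4)) = -72*(-482 + 16 - 24) = -72*(-490) = 35280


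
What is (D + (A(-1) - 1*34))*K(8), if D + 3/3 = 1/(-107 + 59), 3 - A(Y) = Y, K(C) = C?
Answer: -1489/6 ≈ -248.17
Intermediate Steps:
A(Y) = 3 - Y
D = -49/48 (D = -1 + 1/(-107 + 59) = -1 + 1/(-48) = -1 - 1/48 = -49/48 ≈ -1.0208)
(D + (A(-1) - 1*34))*K(8) = (-49/48 + ((3 - 1*(-1)) - 1*34))*8 = (-49/48 + ((3 + 1) - 34))*8 = (-49/48 + (4 - 34))*8 = (-49/48 - 30)*8 = -1489/48*8 = -1489/6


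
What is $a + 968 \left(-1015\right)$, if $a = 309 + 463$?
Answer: $-981748$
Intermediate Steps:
$a = 772$
$a + 968 \left(-1015\right) = 772 + 968 \left(-1015\right) = 772 - 982520 = -981748$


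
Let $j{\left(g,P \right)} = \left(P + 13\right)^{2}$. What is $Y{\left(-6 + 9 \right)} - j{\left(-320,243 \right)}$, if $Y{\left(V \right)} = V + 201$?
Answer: $-65332$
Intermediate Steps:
$j{\left(g,P \right)} = \left(13 + P\right)^{2}$
$Y{\left(V \right)} = 201 + V$
$Y{\left(-6 + 9 \right)} - j{\left(-320,243 \right)} = \left(201 + \left(-6 + 9\right)\right) - \left(13 + 243\right)^{2} = \left(201 + 3\right) - 256^{2} = 204 - 65536 = -65332$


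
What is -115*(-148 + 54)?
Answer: 10810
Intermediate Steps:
-115*(-148 + 54) = -115*(-94) = 10810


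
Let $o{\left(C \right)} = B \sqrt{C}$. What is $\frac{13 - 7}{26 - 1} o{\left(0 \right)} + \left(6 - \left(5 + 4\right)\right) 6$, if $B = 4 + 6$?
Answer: $-18$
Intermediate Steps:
$B = 10$
$o{\left(C \right)} = 10 \sqrt{C}$
$\frac{13 - 7}{26 - 1} o{\left(0 \right)} + \left(6 - \left(5 + 4\right)\right) 6 = \frac{13 - 7}{26 - 1} \cdot 10 \sqrt{0} + \left(6 - \left(5 + 4\right)\right) 6 = \frac{6}{25} \cdot 10 \cdot 0 + \left(6 - 9\right) 6 = 6 \cdot \frac{1}{25} \cdot 0 + \left(6 - 9\right) 6 = \frac{6}{25} \cdot 0 - 18 = 0 - 18 = -18$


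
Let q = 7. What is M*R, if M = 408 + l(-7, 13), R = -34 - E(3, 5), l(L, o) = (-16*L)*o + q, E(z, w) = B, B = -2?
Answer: -59872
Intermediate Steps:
E(z, w) = -2
l(L, o) = 7 - 16*L*o (l(L, o) = (-16*L)*o + 7 = -16*L*o + 7 = 7 - 16*L*o)
R = -32 (R = -34 - 1*(-2) = -34 + 2 = -32)
M = 1871 (M = 408 + (7 - 16*(-7)*13) = 408 + (7 + 1456) = 408 + 1463 = 1871)
M*R = 1871*(-32) = -59872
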